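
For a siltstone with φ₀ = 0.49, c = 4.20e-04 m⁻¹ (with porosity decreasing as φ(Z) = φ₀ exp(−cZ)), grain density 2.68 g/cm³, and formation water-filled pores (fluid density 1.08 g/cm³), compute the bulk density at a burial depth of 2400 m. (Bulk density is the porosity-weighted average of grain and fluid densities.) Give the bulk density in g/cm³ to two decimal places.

2.39 g/cm³

Working in km (1 km = 1000 m; c in km⁻¹ = c in m⁻¹ × 1000):
Porosity at depth: φ = 0.49·exp(−0.42×2.4) = 0.49×0.3649 = 0.1788
Bulk density: ρ_b = (1−φ)ρ_g + φ·ρ_f = 0.8212×2.68 + 0.1788×1.08
       = 2.201 + 0.193 = 2.394 g/cm³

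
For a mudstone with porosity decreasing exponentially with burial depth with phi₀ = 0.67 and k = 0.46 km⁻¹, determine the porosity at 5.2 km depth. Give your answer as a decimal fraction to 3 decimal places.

0.061

phi = phi₀·exp(−k·Z) = 0.67 × exp(−0.46 × 5.2) = 0.67 × exp(−2.392)
  = 0.67 × 0.0914 = 0.0613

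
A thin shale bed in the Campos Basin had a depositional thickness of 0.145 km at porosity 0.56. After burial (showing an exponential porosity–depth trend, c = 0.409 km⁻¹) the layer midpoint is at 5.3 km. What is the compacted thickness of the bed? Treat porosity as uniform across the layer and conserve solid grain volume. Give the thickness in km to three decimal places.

0.068 km

Porosity at 5.3 km: φ = 0.56·exp(−0.409×5.3) = 0.0641
Solid-volume conservation: h(1−φ) = h₀(1−φ₀) ⇒ h = h₀·(1−φ₀)/(1−φ)
h = 0.145 × (1 − 0.56)/(1 − 0.0641) = 0.145 × 0.4701 = 0.0682 km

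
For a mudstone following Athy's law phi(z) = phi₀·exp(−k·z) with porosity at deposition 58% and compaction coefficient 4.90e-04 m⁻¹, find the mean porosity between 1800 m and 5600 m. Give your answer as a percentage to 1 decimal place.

Working in km (1 km = 1000 m; k in km⁻¹ = k in m⁻¹ × 1000):
⟨phi⟩ = (1/(z₂−z₁)) ∫ phi₀ e^(−kz) dz = phi₀·(e^(−k·z₁) − e^(−k·z₂)) / (k·(z₂−z₁))
e^(−0.49×1.8) = 0.4140; e^(−0.49×5.6) = 0.0643
⟨phi⟩ = 0.58 × (0.4140 − 0.0643) / (0.49 × 3.8) = 0.58 × 0.1878 = 0.1089

10.9%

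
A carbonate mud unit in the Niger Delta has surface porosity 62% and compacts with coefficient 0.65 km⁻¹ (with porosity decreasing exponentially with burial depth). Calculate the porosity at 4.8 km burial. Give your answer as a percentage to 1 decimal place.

φ = φ₀·exp(−c·z) = 0.62 × exp(−0.65 × 4.8) = 0.62 × exp(−3.12)
  = 0.62 × 0.0442 = 0.0274

2.7%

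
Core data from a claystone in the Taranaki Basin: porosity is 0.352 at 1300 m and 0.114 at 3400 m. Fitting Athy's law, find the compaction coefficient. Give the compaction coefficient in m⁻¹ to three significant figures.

0.000537 m⁻¹

Working in km (1 km = 1000 m; k in km⁻¹ = k in m⁻¹ × 1000):
Athy: φ(Z) = φ₀ e^(−kZ) ⇒ φ₁/φ₂ = e^{k(Z₂−Z₁)} ⇒ k = ln(φ₁/φ₂)/(Z₂−Z₁)
k = ln(0.352/0.114) / (3.4 − 1.3) = ln(3.088) / 2.1 = 1.1274 / 2.1 = 0.5369 km⁻¹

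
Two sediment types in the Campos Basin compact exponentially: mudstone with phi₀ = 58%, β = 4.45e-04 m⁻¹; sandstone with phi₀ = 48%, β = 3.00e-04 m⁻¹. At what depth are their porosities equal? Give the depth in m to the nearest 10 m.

Working in km (1 km = 1000 m; β in km⁻¹ = β in m⁻¹ × 1000):
Set phi₀ₐ e^(−βₐZ) = phi₀ᵦ e^(−βᵦZ) ⇒ ln(phi₀ₐ/phi₀ᵦ) = (βₐ − βᵦ)·Z
Z = ln(0.58/0.48) / (0.445 − 0.3) = 0.1892 / 0.145 = 1.305 km

1310 m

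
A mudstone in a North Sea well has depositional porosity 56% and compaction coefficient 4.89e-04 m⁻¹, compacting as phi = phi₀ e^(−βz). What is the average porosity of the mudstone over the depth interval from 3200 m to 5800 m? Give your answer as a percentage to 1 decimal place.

6.6%

Working in km (1 km = 1000 m; β in km⁻¹ = β in m⁻¹ × 1000):
⟨phi⟩ = (1/(z₂−z₁)) ∫ phi₀ e^(−βz) dz = phi₀·(e^(−β·z₁) − e^(−β·z₂)) / (β·(z₂−z₁))
e^(−0.489×3.2) = 0.2091; e^(−0.489×5.8) = 0.0586
⟨phi⟩ = 0.56 × (0.2091 − 0.0586) / (0.489 × 2.6) = 0.56 × 0.1184 = 0.0663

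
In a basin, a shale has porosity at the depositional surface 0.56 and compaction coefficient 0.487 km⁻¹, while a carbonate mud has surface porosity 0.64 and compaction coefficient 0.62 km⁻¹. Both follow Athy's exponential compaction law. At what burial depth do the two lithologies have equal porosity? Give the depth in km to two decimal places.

1.00 km

Set phi₀ₐ e^(−cₐZ) = phi₀ᵦ e^(−cᵦZ) ⇒ ln(phi₀ₐ/phi₀ᵦ) = (cₐ − cᵦ)·Z
Z = ln(0.56/0.64) / (0.487 − 0.62) = -0.1335 / -0.133 = 1.004 km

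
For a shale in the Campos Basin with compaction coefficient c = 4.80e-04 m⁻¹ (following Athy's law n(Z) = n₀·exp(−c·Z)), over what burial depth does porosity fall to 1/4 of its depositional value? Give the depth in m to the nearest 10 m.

Working in km (1 km = 1000 m; c in km⁻¹ = c in m⁻¹ × 1000):
n/n₀ = 1/4 ⇒ exp(−c·Z) = 1/4 ⇒ Z = ln(4) / c
Z = 1.3863 / 0.48 = 2.888 km

2890 m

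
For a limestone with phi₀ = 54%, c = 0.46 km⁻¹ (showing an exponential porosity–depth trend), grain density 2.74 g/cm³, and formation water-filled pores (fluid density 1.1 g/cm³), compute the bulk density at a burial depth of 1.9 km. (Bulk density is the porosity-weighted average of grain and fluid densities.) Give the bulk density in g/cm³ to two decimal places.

Porosity at depth: phi = 0.54·exp(−0.46×1.9) = 0.54×0.4173 = 0.2253
Bulk density: ρ_b = (1−phi)ρ_g + phi·ρ_f = 0.7747×2.74 + 0.2253×1.1
       = 2.123 + 0.248 = 2.370 g/cm³

2.37 g/cm³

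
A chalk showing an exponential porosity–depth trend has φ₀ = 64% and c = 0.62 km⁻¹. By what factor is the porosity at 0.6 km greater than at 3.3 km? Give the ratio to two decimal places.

5.33

φ(Z₁)/φ(Z₂) = e^(−c·Z₁)/e^(−c·Z₂) = e^{c(Z₂−Z₁)}
= exp(0.62 × 2.7) = exp(1.674) = 5.3335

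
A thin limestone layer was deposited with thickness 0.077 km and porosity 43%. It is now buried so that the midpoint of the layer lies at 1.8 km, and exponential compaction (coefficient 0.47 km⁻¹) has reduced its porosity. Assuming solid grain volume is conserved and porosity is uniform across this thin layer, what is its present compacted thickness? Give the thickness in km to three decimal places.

Porosity at 1.8 km: φ = 0.43·exp(−0.47×1.8) = 0.1845
Solid-volume conservation: h(1−φ) = h₀(1−φ₀) ⇒ h = h₀·(1−φ₀)/(1−φ)
h = 0.077 × (1 − 0.43)/(1 − 0.1845) = 0.077 × 0.6990 = 0.0538 km

0.054 km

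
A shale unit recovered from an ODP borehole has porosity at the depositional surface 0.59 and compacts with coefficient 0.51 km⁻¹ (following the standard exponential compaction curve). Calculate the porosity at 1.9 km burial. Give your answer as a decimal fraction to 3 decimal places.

n = n₀·exp(−k·z) = 0.59 × exp(−0.51 × 1.9) = 0.59 × exp(−0.969)
  = 0.59 × 0.3795 = 0.2239

0.224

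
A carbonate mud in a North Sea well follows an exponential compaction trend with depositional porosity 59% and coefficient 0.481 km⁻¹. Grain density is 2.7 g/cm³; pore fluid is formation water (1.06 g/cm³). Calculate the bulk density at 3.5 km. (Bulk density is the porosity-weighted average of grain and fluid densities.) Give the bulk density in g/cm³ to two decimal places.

2.52 g/cm³

Porosity at depth: n = 0.59·exp(−0.481×3.5) = 0.59×0.1857 = 0.1096
Bulk density: ρ_b = (1−n)ρ_g + n·ρ_f = 0.8904×2.7 + 0.1096×1.06
       = 2.404 + 0.116 = 2.520 g/cm³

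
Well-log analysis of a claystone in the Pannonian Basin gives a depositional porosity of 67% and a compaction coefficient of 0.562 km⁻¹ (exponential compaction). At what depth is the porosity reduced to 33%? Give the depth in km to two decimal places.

Invert Athy's law: d = ln(φ₀/φ) / c
d = ln(0.67/0.33) / 0.562 = ln(2.03) / 0.562 = 0.7082 / 0.562 = 1.260 km

1.26 km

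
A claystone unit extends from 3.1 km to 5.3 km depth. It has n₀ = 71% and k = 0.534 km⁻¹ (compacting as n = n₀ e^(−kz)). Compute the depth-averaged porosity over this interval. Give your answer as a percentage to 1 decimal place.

8.0%

⟨n⟩ = (1/(z₂−z₁)) ∫ n₀ e^(−kz) dz = n₀·(e^(−k·z₁) − e^(−k·z₂)) / (k·(z₂−z₁))
e^(−0.534×3.1) = 0.1910; e^(−0.534×5.3) = 0.0590
⟨n⟩ = 0.71 × (0.1910 − 0.0590) / (0.534 × 2.2) = 0.71 × 0.1124 = 0.0798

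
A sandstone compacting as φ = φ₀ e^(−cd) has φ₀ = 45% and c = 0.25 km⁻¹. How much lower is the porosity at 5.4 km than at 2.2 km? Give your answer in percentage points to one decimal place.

14.3 percentage points

φ(2.2) = 0.45·e^(−0.25×2.2) = 0.2596
φ(5.4) = 0.45·e^(−0.25×5.4) = 0.1167
Δφ = 0.2596 − 0.1167 = 0.1430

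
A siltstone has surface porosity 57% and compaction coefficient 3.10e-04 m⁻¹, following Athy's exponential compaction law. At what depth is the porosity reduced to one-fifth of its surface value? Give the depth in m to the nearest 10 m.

5190 m

Working in km (1 km = 1000 m; c in km⁻¹ = c in m⁻¹ × 1000):
phi/phi₀ = 1/5 ⇒ exp(−c·Z) = 1/5 ⇒ Z = ln(5) / c
Z = 1.6094 / 0.31 = 5.192 km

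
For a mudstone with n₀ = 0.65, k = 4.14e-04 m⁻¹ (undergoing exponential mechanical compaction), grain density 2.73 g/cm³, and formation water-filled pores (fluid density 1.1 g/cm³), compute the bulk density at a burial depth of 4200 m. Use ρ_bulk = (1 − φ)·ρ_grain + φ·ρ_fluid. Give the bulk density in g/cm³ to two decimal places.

Working in km (1 km = 1000 m; k in km⁻¹ = k in m⁻¹ × 1000):
Porosity at depth: n = 0.65·exp(−0.414×4.2) = 0.65×0.1757 = 0.1142
Bulk density: ρ_b = (1−n)ρ_g + n·ρ_f = 0.8858×2.73 + 0.1142×1.1
       = 2.418 + 0.126 = 2.544 g/cm³

2.54 g/cm³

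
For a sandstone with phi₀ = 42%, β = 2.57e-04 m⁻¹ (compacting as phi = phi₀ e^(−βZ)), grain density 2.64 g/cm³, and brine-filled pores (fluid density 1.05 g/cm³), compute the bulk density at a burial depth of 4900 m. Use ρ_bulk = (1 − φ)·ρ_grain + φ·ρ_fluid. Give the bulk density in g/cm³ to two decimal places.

2.45 g/cm³

Working in km (1 km = 1000 m; β in km⁻¹ = β in m⁻¹ × 1000):
Porosity at depth: phi = 0.42·exp(−0.257×4.9) = 0.42×0.2839 = 0.1192
Bulk density: ρ_b = (1−phi)ρ_g + phi·ρ_f = 0.8808×2.64 + 0.1192×1.05
       = 2.325 + 0.125 = 2.450 g/cm³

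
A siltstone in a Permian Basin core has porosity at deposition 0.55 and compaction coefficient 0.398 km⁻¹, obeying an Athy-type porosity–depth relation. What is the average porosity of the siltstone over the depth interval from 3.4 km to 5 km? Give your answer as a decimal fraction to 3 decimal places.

0.105

⟨n⟩ = (1/(d₂−d₁)) ∫ n₀ e^(−cd) dd = n₀·(e^(−c·d₁) − e^(−c·d₂)) / (c·(d₂−d₁))
e^(−0.398×3.4) = 0.2584; e^(−0.398×5) = 0.1367
⟨n⟩ = 0.55 × (0.2584 − 0.1367) / (0.398 × 1.6) = 0.55 × 0.1911 = 0.1051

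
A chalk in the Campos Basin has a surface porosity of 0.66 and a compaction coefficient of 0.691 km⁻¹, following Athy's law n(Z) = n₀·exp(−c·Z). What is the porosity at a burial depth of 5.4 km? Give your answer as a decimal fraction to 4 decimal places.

0.0158

n = n₀·exp(−c·Z) = 0.66 × exp(−0.691 × 5.4) = 0.66 × exp(−3.731)
  = 0.66 × 0.0240 = 0.0158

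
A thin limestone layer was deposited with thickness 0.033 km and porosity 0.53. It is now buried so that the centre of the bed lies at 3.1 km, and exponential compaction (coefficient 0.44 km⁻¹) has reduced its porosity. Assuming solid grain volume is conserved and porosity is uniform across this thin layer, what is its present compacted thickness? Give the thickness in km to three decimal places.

0.018 km

Porosity at 3.1 km: phi = 0.53·exp(−0.44×3.1) = 0.1355
Solid-volume conservation: h(1−phi) = h₀(1−phi₀) ⇒ h = h₀·(1−phi₀)/(1−phi)
h = 0.033 × (1 − 0.53)/(1 − 0.1355) = 0.033 × 0.5437 = 0.0179 km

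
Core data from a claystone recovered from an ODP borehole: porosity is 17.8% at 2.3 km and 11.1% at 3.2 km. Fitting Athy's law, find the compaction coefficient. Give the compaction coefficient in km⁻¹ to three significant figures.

Athy: n(z) = n₀ e^(−βz) ⇒ n₁/n₂ = e^{β(z₂−z₁)} ⇒ β = ln(n₁/n₂)/(z₂−z₁)
β = ln(0.178/0.111) / (3.2 − 2.3) = ln(1.604) / 0.9 = 0.4723 / 0.9 = 0.5247 km⁻¹

0.525 km⁻¹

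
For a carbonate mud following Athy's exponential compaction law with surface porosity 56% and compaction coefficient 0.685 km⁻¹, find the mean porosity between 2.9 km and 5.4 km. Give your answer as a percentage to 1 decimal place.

⟨phi⟩ = (1/(d₂−d₁)) ∫ phi₀ e^(−βd) dd = phi₀·(e^(−β·d₁) − e^(−β·d₂)) / (β·(d₂−d₁))
e^(−0.685×2.9) = 0.1372; e^(−0.685×5.4) = 0.0247
⟨phi⟩ = 0.56 × (0.1372 − 0.0247) / (0.685 × 2.5) = 0.56 × 0.0657 = 0.0368

3.7%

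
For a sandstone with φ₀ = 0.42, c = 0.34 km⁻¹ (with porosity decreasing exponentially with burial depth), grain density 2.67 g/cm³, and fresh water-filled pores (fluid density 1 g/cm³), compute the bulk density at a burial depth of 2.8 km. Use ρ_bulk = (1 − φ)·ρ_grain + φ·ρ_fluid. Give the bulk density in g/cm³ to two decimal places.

Porosity at depth: φ = 0.42·exp(−0.34×2.8) = 0.42×0.3860 = 0.1621
Bulk density: ρ_b = (1−φ)ρ_g + φ·ρ_f = 0.8379×2.67 + 0.1621×1
       = 2.237 + 0.162 = 2.399 g/cm³

2.40 g/cm³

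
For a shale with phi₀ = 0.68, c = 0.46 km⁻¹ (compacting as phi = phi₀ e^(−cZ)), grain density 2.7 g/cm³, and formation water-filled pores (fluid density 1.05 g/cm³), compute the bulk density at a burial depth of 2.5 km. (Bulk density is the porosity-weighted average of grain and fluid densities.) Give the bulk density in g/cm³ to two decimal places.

Porosity at depth: phi = 0.68·exp(−0.46×2.5) = 0.68×0.3166 = 0.2153
Bulk density: ρ_b = (1−phi)ρ_g + phi·ρ_f = 0.7847×2.7 + 0.2153×1.05
       = 2.119 + 0.226 = 2.345 g/cm³

2.34 g/cm³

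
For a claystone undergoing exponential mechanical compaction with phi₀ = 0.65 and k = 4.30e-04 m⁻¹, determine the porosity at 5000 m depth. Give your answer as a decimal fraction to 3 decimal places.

Working in km (1 km = 1000 m; k in km⁻¹ = k in m⁻¹ × 1000):
phi = phi₀·exp(−k·Z) = 0.65 × exp(−0.43 × 5) = 0.65 × exp(−2.15)
  = 0.65 × 0.1165 = 0.0757

0.076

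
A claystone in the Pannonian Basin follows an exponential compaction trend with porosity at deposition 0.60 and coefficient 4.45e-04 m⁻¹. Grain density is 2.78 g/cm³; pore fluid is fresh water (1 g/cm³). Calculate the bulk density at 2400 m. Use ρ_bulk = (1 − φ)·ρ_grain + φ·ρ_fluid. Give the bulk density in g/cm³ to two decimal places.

2.41 g/cm³

Working in km (1 km = 1000 m; β in km⁻¹ = β in m⁻¹ × 1000):
Porosity at depth: phi = 0.6·exp(−0.445×2.4) = 0.6×0.3437 = 0.2062
Bulk density: ρ_b = (1−phi)ρ_g + phi·ρ_f = 0.7938×2.78 + 0.2062×1
       = 2.207 + 0.206 = 2.413 g/cm³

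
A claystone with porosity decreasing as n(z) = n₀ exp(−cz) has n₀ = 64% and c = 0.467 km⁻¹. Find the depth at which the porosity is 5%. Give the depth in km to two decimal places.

5.46 km

Invert Athy's law: z = ln(n₀/n) / c
z = ln(0.64/0.05) / 0.467 = ln(12.8) / 0.467 = 2.5494 / 0.467 = 5.459 km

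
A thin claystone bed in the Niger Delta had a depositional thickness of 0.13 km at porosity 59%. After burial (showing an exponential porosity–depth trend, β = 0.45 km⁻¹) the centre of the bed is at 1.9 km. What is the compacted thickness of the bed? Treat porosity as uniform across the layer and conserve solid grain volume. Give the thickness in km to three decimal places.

Porosity at 1.9 km: phi = 0.59·exp(−0.45×1.9) = 0.2509
Solid-volume conservation: h(1−phi) = h₀(1−phi₀) ⇒ h = h₀·(1−phi₀)/(1−phi)
h = 0.13 × (1 − 0.59)/(1 − 0.2509) = 0.13 × 0.5473 = 0.0712 km

0.071 km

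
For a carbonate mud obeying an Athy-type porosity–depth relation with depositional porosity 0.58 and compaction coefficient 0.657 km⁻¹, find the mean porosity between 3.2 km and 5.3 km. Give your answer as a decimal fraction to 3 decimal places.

⟨φ⟩ = (1/(Z₂−Z₁)) ∫ φ₀ e^(−cZ) dZ = φ₀·(e^(−c·Z₁) − e^(−c·Z₂)) / (c·(Z₂−Z₁))
e^(−0.657×3.2) = 0.1222; e^(−0.657×5.3) = 0.0307
⟨φ⟩ = 0.58 × (0.1222 − 0.0307) / (0.657 × 2.1) = 0.58 × 0.0663 = 0.0384

0.038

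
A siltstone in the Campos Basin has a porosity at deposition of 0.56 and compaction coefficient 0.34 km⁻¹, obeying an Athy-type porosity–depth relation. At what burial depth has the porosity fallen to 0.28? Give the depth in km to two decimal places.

Invert Athy's law: z = ln(n₀/n) / k
z = ln(0.56/0.28) / 0.34 = ln(2) / 0.34 = 0.6931 / 0.34 = 2.039 km

2.04 km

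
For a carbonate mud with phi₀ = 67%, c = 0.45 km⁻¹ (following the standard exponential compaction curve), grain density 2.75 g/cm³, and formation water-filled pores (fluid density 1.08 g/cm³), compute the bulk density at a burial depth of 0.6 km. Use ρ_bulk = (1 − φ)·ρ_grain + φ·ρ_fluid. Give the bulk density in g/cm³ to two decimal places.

1.90 g/cm³

Porosity at depth: phi = 0.67·exp(−0.45×0.6) = 0.67×0.7634 = 0.5115
Bulk density: ρ_b = (1−phi)ρ_g + phi·ρ_f = 0.4885×2.75 + 0.5115×1.08
       = 1.343 + 0.552 = 1.896 g/cm³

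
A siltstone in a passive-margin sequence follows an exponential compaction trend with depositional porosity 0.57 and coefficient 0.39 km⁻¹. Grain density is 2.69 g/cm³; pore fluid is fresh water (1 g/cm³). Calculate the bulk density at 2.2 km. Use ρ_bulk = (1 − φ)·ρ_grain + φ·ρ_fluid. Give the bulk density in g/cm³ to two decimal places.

2.28 g/cm³

Porosity at depth: φ = 0.57·exp(−0.39×2.2) = 0.57×0.4240 = 0.2417
Bulk density: ρ_b = (1−φ)ρ_g + φ·ρ_f = 0.7583×2.69 + 0.2417×1
       = 2.040 + 0.242 = 2.282 g/cm³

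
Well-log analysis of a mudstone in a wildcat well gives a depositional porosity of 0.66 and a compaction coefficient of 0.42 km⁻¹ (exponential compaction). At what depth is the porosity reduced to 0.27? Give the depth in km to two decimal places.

2.13 km

Invert Athy's law: d = ln(φ₀/φ) / β
d = ln(0.66/0.27) / 0.42 = ln(2.444) / 0.42 = 0.8938 / 0.42 = 2.128 km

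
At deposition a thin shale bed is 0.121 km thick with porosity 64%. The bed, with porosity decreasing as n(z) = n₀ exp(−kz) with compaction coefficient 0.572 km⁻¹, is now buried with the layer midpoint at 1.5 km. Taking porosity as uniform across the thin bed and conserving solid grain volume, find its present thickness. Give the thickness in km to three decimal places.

0.060 km

Porosity at 1.5 km: n = 0.64·exp(−0.572×1.5) = 0.2714
Solid-volume conservation: h(1−n) = h₀(1−n₀) ⇒ h = h₀·(1−n₀)/(1−n)
h = 0.121 × (1 − 0.64)/(1 − 0.2714) = 0.121 × 0.4941 = 0.0598 km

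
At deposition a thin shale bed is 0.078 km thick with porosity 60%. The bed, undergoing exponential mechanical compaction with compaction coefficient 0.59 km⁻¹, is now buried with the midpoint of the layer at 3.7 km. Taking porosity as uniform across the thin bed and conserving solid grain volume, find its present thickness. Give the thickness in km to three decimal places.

0.033 km

Porosity at 3.7 km: φ = 0.6·exp(−0.59×3.7) = 0.0676
Solid-volume conservation: h(1−φ) = h₀(1−φ₀) ⇒ h = h₀·(1−φ₀)/(1−φ)
h = 0.078 × (1 − 0.6)/(1 − 0.0676) = 0.078 × 0.4290 = 0.0335 km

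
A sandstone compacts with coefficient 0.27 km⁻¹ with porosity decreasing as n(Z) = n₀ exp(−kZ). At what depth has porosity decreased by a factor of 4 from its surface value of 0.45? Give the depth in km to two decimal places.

5.13 km

n/n₀ = 1/4 ⇒ exp(−k·Z) = 1/4 ⇒ Z = ln(4) / k
Z = 1.3863 / 0.27 = 5.134 km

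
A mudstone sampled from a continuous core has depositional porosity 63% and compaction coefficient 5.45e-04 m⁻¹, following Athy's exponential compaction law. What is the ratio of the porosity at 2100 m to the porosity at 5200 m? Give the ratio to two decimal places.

Working in km (1 km = 1000 m; c in km⁻¹ = c in m⁻¹ × 1000):
φ(d₁)/φ(d₂) = e^(−c·d₁)/e^(−c·d₂) = e^{c(d₂−d₁)}
= exp(0.545 × 3.1) = exp(1.69) = 5.4168

5.42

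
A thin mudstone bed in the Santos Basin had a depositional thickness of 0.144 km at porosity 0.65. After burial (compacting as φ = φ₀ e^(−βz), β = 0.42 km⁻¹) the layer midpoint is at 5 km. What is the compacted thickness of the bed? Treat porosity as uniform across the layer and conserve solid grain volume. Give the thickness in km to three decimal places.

0.055 km

Porosity at 5 km: φ = 0.65·exp(−0.42×5) = 0.0796
Solid-volume conservation: h(1−φ) = h₀(1−φ₀) ⇒ h = h₀·(1−φ₀)/(1−φ)
h = 0.144 × (1 − 0.65)/(1 − 0.0796) = 0.144 × 0.3803 = 0.0548 km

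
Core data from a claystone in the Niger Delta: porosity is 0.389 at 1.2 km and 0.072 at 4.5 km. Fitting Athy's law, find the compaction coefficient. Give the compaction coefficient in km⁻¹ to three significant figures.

Athy: φ(Z) = φ₀ e^(−cZ) ⇒ φ₁/φ₂ = e^{c(Z₂−Z₁)} ⇒ c = ln(φ₁/φ₂)/(Z₂−Z₁)
c = ln(0.389/0.072) / (4.5 − 1.2) = ln(5.403) / 3.3 = 1.6869 / 3.3 = 0.5112 km⁻¹

0.511 km⁻¹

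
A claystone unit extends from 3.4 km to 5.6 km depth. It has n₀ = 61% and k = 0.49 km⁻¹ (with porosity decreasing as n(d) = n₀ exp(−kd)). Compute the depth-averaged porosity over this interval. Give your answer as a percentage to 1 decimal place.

7.1%

⟨n⟩ = (1/(d₂−d₁)) ∫ n₀ e^(−kd) dd = n₀·(e^(−k·d₁) − e^(−k·d₂)) / (k·(d₂−d₁))
e^(−0.49×3.4) = 0.1890; e^(−0.49×5.6) = 0.0643
⟨n⟩ = 0.61 × (0.1890 − 0.0643) / (0.49 × 2.2) = 0.61 × 0.1157 = 0.0706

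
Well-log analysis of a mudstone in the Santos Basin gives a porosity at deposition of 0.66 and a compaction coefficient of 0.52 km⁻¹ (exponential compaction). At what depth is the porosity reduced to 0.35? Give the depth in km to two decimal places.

Invert Athy's law: z = ln(n₀/n) / β
z = ln(0.66/0.35) / 0.52 = ln(1.886) / 0.52 = 0.6343 / 0.52 = 1.220 km

1.22 km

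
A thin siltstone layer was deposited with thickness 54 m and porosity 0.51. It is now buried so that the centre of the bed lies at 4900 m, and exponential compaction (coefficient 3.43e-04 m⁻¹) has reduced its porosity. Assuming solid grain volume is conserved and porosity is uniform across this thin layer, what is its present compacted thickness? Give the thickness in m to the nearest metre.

29 m

Working in km (1 km = 1000 m; c in km⁻¹ = c in m⁻¹ × 1000):
Porosity at 4.9 km: n = 0.51·exp(−0.343×4.9) = 0.0950
Solid-volume conservation: h(1−n) = h₀(1−n₀) ⇒ h = h₀·(1−n₀)/(1−n)
h = 0.054 × (1 − 0.51)/(1 − 0.0950) = 0.054 × 0.5414 = 0.0292 km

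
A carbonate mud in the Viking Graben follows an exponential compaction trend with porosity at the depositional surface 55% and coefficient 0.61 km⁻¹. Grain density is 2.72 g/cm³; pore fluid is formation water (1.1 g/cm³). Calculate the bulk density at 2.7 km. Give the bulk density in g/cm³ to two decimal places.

Porosity at depth: phi = 0.55·exp(−0.61×2.7) = 0.55×0.1926 = 0.1059
Bulk density: ρ_b = (1−phi)ρ_g + phi·ρ_f = 0.8941×2.72 + 0.1059×1.1
       = 2.432 + 0.117 = 2.548 g/cm³

2.55 g/cm³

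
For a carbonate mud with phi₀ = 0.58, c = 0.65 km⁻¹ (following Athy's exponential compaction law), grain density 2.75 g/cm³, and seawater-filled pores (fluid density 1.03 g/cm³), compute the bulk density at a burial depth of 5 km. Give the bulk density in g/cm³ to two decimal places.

2.71 g/cm³

Porosity at depth: phi = 0.58·exp(−0.65×5) = 0.58×0.0388 = 0.0225
Bulk density: ρ_b = (1−phi)ρ_g + phi·ρ_f = 0.9775×2.75 + 0.0225×1.03
       = 2.688 + 0.023 = 2.711 g/cm³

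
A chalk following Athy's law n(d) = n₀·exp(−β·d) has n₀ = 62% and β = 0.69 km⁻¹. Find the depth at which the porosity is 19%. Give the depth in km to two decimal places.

Invert Athy's law: d = ln(n₀/n) / β
d = ln(0.62/0.19) / 0.69 = ln(3.263) / 0.69 = 1.1827 / 0.69 = 1.714 km

1.71 km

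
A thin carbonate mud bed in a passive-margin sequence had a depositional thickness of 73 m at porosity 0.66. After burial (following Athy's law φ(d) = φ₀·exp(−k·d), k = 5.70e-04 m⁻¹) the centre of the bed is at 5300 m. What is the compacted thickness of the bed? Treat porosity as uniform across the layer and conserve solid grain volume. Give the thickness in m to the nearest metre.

Working in km (1 km = 1000 m; k in km⁻¹ = k in m⁻¹ × 1000):
Porosity at 5.3 km: φ = 0.66·exp(−0.57×5.3) = 0.0322
Solid-volume conservation: h(1−φ) = h₀(1−φ₀) ⇒ h = h₀·(1−φ₀)/(1−φ)
h = 0.073 × (1 − 0.66)/(1 − 0.0322) = 0.073 × 0.3513 = 0.0256 km

26 m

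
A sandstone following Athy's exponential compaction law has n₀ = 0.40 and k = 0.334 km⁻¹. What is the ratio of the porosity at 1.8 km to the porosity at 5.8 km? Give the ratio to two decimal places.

3.80

n(d₁)/n(d₂) = e^(−k·d₁)/e^(−k·d₂) = e^{k(d₂−d₁)}
= exp(0.334 × 4) = exp(1.336) = 3.8038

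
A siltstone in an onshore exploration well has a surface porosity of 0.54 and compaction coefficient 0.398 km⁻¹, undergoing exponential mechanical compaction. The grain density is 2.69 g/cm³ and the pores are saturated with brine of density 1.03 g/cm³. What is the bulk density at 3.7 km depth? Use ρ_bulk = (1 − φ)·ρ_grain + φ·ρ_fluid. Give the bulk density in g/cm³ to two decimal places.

Porosity at depth: phi = 0.54·exp(−0.398×3.7) = 0.54×0.2293 = 0.1238
Bulk density: ρ_b = (1−phi)ρ_g + phi·ρ_f = 0.8762×2.69 + 0.1238×1.03
       = 2.357 + 0.128 = 2.484 g/cm³

2.48 g/cm³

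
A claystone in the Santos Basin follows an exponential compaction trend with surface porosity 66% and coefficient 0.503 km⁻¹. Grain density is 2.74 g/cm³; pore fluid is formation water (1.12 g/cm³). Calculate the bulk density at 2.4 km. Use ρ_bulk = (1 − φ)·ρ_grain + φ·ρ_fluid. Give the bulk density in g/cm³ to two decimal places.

Porosity at depth: n = 0.66·exp(−0.503×2.4) = 0.66×0.2990 = 0.1974
Bulk density: ρ_b = (1−n)ρ_g + n·ρ_f = 0.8026×2.74 + 0.1974×1.12
       = 2.199 + 0.221 = 2.420 g/cm³

2.42 g/cm³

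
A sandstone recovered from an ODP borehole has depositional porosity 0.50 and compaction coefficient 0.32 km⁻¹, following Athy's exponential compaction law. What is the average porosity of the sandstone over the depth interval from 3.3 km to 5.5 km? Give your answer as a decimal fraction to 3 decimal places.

0.125

⟨φ⟩ = (1/(d₂−d₁)) ∫ φ₀ e^(−βd) dd = φ₀·(e^(−β·d₁) − e^(−β·d₂)) / (β·(d₂−d₁))
e^(−0.32×3.3) = 0.3478; e^(−0.32×5.5) = 0.1720
⟨φ⟩ = 0.5 × (0.3478 − 0.1720) / (0.32 × 2.2) = 0.5 × 0.2497 = 0.1249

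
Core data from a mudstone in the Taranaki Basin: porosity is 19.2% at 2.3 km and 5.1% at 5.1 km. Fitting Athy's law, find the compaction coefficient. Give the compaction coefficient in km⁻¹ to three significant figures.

Athy: phi(Z) = phi₀ e^(−βZ) ⇒ phi₁/phi₂ = e^{β(Z₂−Z₁)} ⇒ β = ln(phi₁/phi₂)/(Z₂−Z₁)
β = ln(0.192/0.051) / (5.1 − 2.3) = ln(3.765) / 2.8 = 1.3257 / 2.8 = 0.4735 km⁻¹

0.473 km⁻¹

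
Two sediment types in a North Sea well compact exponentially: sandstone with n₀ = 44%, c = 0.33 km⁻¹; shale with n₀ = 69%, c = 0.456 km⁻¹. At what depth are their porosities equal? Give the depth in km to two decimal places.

3.57 km

Set n₀ₐ e^(−cₐz) = n₀ᵦ e^(−cᵦz) ⇒ ln(n₀ₐ/n₀ᵦ) = (cₐ − cᵦ)·z
z = ln(0.44/0.69) / (0.33 − 0.456) = -0.4499 / -0.126 = 3.571 km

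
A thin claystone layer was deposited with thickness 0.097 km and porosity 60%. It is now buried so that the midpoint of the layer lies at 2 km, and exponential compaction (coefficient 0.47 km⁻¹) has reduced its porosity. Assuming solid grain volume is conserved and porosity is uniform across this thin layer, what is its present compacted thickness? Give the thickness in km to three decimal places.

Porosity at 2 km: phi = 0.6·exp(−0.47×2) = 0.2344
Solid-volume conservation: h(1−phi) = h₀(1−phi₀) ⇒ h = h₀·(1−phi₀)/(1−phi)
h = 0.097 × (1 − 0.6)/(1 − 0.2344) = 0.097 × 0.5225 = 0.0507 km

0.051 km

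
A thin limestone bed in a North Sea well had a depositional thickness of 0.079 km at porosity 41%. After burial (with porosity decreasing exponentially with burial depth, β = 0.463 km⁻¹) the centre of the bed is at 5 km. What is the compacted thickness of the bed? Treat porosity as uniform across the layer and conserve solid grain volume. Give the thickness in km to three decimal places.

0.049 km

Porosity at 5 km: φ = 0.41·exp(−0.463×5) = 0.0405
Solid-volume conservation: h(1−φ) = h₀(1−φ₀) ⇒ h = h₀·(1−φ₀)/(1−φ)
h = 0.079 × (1 − 0.41)/(1 − 0.0405) = 0.079 × 0.6149 = 0.0486 km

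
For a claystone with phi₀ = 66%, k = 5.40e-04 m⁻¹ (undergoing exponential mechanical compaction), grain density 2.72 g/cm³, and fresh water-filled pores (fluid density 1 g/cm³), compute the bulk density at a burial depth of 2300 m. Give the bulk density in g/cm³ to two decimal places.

2.39 g/cm³

Working in km (1 km = 1000 m; k in km⁻¹ = k in m⁻¹ × 1000):
Porosity at depth: phi = 0.66·exp(−0.54×2.3) = 0.66×0.2888 = 0.1906
Bulk density: ρ_b = (1−phi)ρ_g + phi·ρ_f = 0.8094×2.72 + 0.1906×1
       = 2.202 + 0.191 = 2.392 g/cm³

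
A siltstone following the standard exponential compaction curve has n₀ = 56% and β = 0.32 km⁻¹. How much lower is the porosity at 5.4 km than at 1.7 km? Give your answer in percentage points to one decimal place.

n(1.7) = 0.56·e^(−0.32×1.7) = 0.3250
n(5.4) = 0.56·e^(−0.32×5.4) = 0.0995
Δn = 0.3250 − 0.0995 = 0.2256

22.6 percentage points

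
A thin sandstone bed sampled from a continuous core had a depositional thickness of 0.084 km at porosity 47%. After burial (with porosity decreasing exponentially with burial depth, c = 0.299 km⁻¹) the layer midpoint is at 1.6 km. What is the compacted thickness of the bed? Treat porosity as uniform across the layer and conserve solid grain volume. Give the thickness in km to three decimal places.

0.063 km

Porosity at 1.6 km: φ = 0.47·exp(−0.299×1.6) = 0.2913
Solid-volume conservation: h(1−φ) = h₀(1−φ₀) ⇒ h = h₀·(1−φ₀)/(1−φ)
h = 0.084 × (1 − 0.47)/(1 − 0.2913) = 0.084 × 0.7478 = 0.0628 km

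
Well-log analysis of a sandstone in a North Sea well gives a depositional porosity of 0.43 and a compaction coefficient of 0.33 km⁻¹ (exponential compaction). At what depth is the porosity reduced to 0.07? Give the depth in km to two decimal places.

Invert Athy's law: Z = ln(phi₀/phi) / β
Z = ln(0.43/0.07) / 0.33 = ln(6.143) / 0.33 = 1.8153 / 0.33 = 5.501 km

5.50 km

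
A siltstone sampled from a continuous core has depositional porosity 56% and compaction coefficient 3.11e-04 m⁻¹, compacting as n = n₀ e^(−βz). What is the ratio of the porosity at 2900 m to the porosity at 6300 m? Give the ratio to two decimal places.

Working in km (1 km = 1000 m; β in km⁻¹ = β in m⁻¹ × 1000):
n(z₁)/n(z₂) = e^(−β·z₁)/e^(−β·z₂) = e^{β(z₂−z₁)}
= exp(0.311 × 3.4) = exp(1.057) = 2.8789

2.88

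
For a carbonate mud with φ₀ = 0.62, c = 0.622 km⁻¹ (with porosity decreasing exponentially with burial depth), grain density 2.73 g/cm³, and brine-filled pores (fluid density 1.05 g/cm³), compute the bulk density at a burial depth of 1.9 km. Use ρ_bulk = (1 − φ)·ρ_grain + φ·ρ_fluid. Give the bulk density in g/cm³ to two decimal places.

2.41 g/cm³

Porosity at depth: φ = 0.62·exp(−0.622×1.9) = 0.62×0.3067 = 0.1902
Bulk density: ρ_b = (1−φ)ρ_g + φ·ρ_f = 0.8098×2.73 + 0.1902×1.05
       = 2.211 + 0.200 = 2.411 g/cm³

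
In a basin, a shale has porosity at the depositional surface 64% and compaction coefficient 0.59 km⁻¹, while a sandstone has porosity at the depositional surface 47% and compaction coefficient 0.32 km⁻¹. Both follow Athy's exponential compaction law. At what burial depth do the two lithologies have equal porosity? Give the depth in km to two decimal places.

Set n₀ₐ e^(−βₐd) = n₀ᵦ e^(−βᵦd) ⇒ ln(n₀ₐ/n₀ᵦ) = (βₐ − βᵦ)·d
d = ln(0.64/0.47) / (0.59 − 0.32) = 0.3087 / 0.27 = 1.143 km

1.14 km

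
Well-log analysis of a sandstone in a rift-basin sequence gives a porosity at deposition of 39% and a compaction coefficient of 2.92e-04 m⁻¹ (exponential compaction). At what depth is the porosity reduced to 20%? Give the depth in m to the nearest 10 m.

2290 m

Working in km (1 km = 1000 m; k in km⁻¹ = k in m⁻¹ × 1000):
Invert Athy's law: z = ln(n₀/n) / k
z = ln(0.39/0.2) / 0.292 = ln(1.95) / 0.292 = 0.6678 / 0.292 = 2.287 km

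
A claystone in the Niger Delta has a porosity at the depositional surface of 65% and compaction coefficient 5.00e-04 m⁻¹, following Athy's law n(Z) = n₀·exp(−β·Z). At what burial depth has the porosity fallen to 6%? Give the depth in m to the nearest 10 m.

4770 m

Working in km (1 km = 1000 m; β in km⁻¹ = β in m⁻¹ × 1000):
Invert Athy's law: Z = ln(n₀/n) / β
Z = ln(0.65/0.06) / 0.5 = ln(10.83) / 0.5 = 2.3826 / 0.5 = 4.765 km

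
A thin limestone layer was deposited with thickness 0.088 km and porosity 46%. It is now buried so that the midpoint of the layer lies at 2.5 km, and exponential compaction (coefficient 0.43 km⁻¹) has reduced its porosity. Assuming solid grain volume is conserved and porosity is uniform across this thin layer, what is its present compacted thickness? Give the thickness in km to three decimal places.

Porosity at 2.5 km: φ = 0.46·exp(−0.43×2.5) = 0.1570
Solid-volume conservation: h(1−φ) = h₀(1−φ₀) ⇒ h = h₀·(1−φ₀)/(1−φ)
h = 0.088 × (1 − 0.46)/(1 − 0.1570) = 0.088 × 0.6406 = 0.0564 km

0.056 km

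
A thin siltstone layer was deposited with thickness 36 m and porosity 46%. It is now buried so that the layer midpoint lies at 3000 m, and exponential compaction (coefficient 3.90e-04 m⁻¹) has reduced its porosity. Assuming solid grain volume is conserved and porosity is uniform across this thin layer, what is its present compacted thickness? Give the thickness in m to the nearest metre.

Working in km (1 km = 1000 m; β in km⁻¹ = β in m⁻¹ × 1000):
Porosity at 3 km: phi = 0.46·exp(−0.39×3) = 0.1428
Solid-volume conservation: h(1−phi) = h₀(1−phi₀) ⇒ h = h₀·(1−phi₀)/(1−phi)
h = 0.036 × (1 − 0.46)/(1 − 0.1428) = 0.036 × 0.6299 = 0.0227 km

23 m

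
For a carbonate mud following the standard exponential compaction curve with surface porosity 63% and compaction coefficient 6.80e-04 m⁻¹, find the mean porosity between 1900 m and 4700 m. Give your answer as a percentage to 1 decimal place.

Working in km (1 km = 1000 m; k in km⁻¹ = k in m⁻¹ × 1000):
⟨φ⟩ = (1/(Z₂−Z₁)) ∫ φ₀ e^(−kZ) dZ = φ₀·(e^(−k·Z₁) − e^(−k·Z₂)) / (k·(Z₂−Z₁))
e^(−0.68×1.9) = 0.2747; e^(−0.68×4.7) = 0.0409
⟨φ⟩ = 0.63 × (0.2747 − 0.0409) / (0.68 × 2.8) = 0.63 × 0.1228 = 0.0774

7.7%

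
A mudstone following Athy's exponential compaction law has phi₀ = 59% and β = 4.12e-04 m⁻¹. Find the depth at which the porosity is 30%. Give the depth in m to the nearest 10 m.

Working in km (1 km = 1000 m; β in km⁻¹ = β in m⁻¹ × 1000):
Invert Athy's law: d = ln(phi₀/phi) / β
d = ln(0.59/0.3) / 0.412 = ln(1.967) / 0.412 = 0.6763 / 0.412 = 1.642 km

1640 m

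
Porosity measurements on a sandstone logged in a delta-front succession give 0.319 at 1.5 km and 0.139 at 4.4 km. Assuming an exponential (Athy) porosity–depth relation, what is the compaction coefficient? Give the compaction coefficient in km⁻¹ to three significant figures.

0.286 km⁻¹

Athy: n(z) = n₀ e^(−cz) ⇒ n₁/n₂ = e^{c(z₂−z₁)} ⇒ c = ln(n₁/n₂)/(z₂−z₁)
c = ln(0.319/0.139) / (4.4 − 1.5) = ln(2.295) / 2.9 = 0.8307 / 2.9 = 0.2865 km⁻¹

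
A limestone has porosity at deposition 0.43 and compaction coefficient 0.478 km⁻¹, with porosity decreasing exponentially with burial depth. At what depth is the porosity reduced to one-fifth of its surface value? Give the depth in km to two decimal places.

3.37 km

phi/phi₀ = 1/5 ⇒ exp(−k·d) = 1/5 ⇒ d = ln(5) / k
d = 1.6094 / 0.478 = 3.367 km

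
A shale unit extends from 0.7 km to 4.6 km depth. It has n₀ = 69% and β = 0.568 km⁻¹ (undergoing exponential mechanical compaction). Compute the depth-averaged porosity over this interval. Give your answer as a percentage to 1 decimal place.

⟨n⟩ = (1/(z₂−z₁)) ∫ n₀ e^(−βz) dz = n₀·(e^(−β·z₁) − e^(−β·z₂)) / (β·(z₂−z₁))
e^(−0.568×0.7) = 0.6719; e^(−0.568×4.6) = 0.0733
⟨n⟩ = 0.69 × (0.6719 − 0.0733) / (0.568 × 3.9) = 0.69 × 0.2702 = 0.1865

18.6%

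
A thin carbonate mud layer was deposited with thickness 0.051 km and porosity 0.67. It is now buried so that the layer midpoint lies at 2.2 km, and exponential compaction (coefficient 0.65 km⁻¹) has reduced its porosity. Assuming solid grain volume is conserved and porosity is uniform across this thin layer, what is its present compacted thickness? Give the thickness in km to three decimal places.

0.020 km

Porosity at 2.2 km: φ = 0.67·exp(−0.65×2.2) = 0.1603
Solid-volume conservation: h(1−φ) = h₀(1−φ₀) ⇒ h = h₀·(1−φ₀)/(1−φ)
h = 0.051 × (1 − 0.67)/(1 − 0.1603) = 0.051 × 0.3930 = 0.0200 km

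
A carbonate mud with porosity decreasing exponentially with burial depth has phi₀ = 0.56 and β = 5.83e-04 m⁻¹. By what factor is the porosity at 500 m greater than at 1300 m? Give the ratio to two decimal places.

Working in km (1 km = 1000 m; β in km⁻¹ = β in m⁻¹ × 1000):
phi(d₁)/phi(d₂) = e^(−β·d₁)/e^(−β·d₂) = e^{β(d₂−d₁)}
= exp(0.583 × 0.8) = exp(0.4664) = 1.5942

1.59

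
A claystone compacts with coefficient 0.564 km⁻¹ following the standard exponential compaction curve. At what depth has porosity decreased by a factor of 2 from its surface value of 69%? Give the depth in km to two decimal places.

1.23 km

phi/phi₀ = 1/2 ⇒ exp(−c·z) = 1/2 ⇒ z = ln(2) / c
z = 0.6931 / 0.564 = 1.229 km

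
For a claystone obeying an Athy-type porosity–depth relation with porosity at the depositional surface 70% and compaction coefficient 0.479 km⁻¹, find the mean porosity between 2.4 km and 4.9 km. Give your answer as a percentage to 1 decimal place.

⟨φ⟩ = (1/(z₂−z₁)) ∫ φ₀ e^(−kz) dz = φ₀·(e^(−k·z₁) − e^(−k·z₂)) / (k·(z₂−z₁))
e^(−0.479×2.4) = 0.3168; e^(−0.479×4.9) = 0.0956
⟨φ⟩ = 0.7 × (0.3168 − 0.0956) / (0.479 × 2.5) = 0.7 × 0.1846 = 0.1293

12.9%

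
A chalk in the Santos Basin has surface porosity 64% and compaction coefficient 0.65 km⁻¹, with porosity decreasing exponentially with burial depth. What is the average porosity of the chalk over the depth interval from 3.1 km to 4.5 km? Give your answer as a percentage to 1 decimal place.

5.6%

⟨φ⟩ = (1/(d₂−d₁)) ∫ φ₀ e^(−kd) dd = φ₀·(e^(−k·d₁) − e^(−k·d₂)) / (k·(d₂−d₁))
e^(−0.65×3.1) = 0.1333; e^(−0.65×4.5) = 0.0537
⟨φ⟩ = 0.64 × (0.1333 − 0.0537) / (0.65 × 1.4) = 0.64 × 0.0875 = 0.0560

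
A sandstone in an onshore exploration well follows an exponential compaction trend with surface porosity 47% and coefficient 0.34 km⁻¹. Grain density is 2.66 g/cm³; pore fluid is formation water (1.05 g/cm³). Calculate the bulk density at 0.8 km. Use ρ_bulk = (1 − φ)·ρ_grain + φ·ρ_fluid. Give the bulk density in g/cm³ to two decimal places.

2.08 g/cm³

Porosity at depth: φ = 0.47·exp(−0.34×0.8) = 0.47×0.7619 = 0.3581
Bulk density: ρ_b = (1−φ)ρ_g + φ·ρ_f = 0.6419×2.66 + 0.3581×1.05
       = 1.708 + 0.376 = 2.084 g/cm³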